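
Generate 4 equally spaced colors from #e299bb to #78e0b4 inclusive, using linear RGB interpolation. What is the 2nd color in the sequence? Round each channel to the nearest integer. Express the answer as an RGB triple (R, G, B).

With 4 swatches and endpoints inclusive, swatch 2 sits at t = (2 − 1)/(4 − 1) = 1/3 ≈ 0.3333.
#e299bb → (226, 153, 187); #78e0b4 → (120, 224, 180).
R = 226 + 0.3333 × (120 − 226) = 190.67 → 191
G = 153 + 0.3333 × (224 − 153) = 176.664 → 177
B = 187 + 0.3333 × (180 − 187) = 184.667 → 185

(191, 177, 185)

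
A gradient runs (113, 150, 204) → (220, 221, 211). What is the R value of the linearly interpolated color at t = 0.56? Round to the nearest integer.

173

R = 113 + 0.56 × (220 − 113) = 172.92 → 173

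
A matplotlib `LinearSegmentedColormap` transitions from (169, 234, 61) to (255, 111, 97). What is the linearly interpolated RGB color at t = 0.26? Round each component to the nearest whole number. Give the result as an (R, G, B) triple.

R = 169 + 0.26 × (255 − 169) = 169 + 0.26 × 86 = 191.36 → 191
G = 234 + 0.26 × (111 − 234) = 234 + 0.26 × -123 = 202.02 → 202
B = 61 + 0.26 × (97 − 61) = 61 + 0.26 × 36 = 70.36 → 70

(191, 202, 70)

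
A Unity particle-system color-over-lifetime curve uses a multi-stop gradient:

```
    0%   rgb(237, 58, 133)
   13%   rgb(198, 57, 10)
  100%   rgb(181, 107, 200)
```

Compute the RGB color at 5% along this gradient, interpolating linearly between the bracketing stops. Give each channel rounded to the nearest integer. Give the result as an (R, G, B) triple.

(222, 58, 86)

5% lies between the 0% and 13% stops, so the local fraction is t = (5 − 0)/(13 − 0) = 5/13 ≈ 0.3846.
R = 237 + 0.3846 × (198 − 237) = 222.001 → 222
G = 58 + 0.3846 × (57 − 58) = 57.615 → 58
B = 133 + 0.3846 × (10 − 133) = 85.694 → 86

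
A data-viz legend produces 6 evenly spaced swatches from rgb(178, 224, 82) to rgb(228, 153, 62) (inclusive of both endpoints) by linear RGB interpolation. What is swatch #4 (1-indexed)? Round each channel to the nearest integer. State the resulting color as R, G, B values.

(208, 181, 70)

With 6 swatches and endpoints inclusive, swatch 4 sits at t = (4 − 1)/(6 − 1) = 3/5 ≈ 0.6.
R = 178 + 0.6 × (228 − 178) = 208 → 208
G = 224 + 0.6 × (153 − 224) = 181.4 → 181
B = 82 + 0.6 × (62 − 82) = 70 → 70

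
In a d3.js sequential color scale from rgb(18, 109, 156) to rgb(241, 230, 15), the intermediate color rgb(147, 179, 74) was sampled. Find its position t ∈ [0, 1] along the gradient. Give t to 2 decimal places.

0.58

Invert the lerp on the R channel (largest span, 223): t = (147 − 18) / (241 − 18) = 129/223 = 0.57848.
Check on G: (179 − 109)/(230 − 109) = 0.5785 ✓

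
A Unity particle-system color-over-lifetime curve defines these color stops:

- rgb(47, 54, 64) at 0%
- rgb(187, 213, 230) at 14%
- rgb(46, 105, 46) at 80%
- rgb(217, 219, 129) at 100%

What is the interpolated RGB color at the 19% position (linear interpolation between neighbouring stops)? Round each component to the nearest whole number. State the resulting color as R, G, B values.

19% lies between the 14% and 80% stops, so the local fraction is t = (19 − 14)/(80 − 14) = 5/66 ≈ 0.0758.
R = 187 + 0.0758 × (46 − 187) = 176.312 → 176
G = 213 + 0.0758 × (105 − 213) = 204.814 → 205
B = 230 + 0.0758 × (46 − 230) = 216.053 → 216

(176, 205, 216)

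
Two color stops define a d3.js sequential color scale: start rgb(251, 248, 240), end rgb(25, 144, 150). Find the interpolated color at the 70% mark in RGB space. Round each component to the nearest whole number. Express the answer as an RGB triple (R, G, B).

(93, 175, 177)

70% corresponds to t = 0.7.
R = 251 + 0.7 × (25 − 251) = 251 + 0.7 × -226 = 92.8 → 93
G = 248 + 0.7 × (144 − 248) = 248 + 0.7 × -104 = 175.2 → 175
B = 240 + 0.7 × (150 − 240) = 240 + 0.7 × -90 = 177 → 177
So the blended color is (93, 175, 177), about #5dafb1.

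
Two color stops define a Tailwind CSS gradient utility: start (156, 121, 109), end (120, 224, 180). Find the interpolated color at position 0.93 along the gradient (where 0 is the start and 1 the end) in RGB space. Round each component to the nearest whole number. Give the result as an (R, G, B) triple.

R = 156 + 0.93 × (120 − 156) = 156 + 0.93 × -36 = 122.52 → 123
G = 121 + 0.93 × (224 − 121) = 121 + 0.93 × 103 = 216.79 → 217
B = 109 + 0.93 × (180 − 109) = 109 + 0.93 × 71 = 175.03 → 175

(123, 217, 175)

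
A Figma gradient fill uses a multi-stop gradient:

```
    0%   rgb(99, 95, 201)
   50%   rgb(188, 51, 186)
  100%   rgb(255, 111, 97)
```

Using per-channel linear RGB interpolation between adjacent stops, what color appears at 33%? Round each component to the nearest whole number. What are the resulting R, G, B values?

33% lies between the 0% and 50% stops, so the local fraction is t = (33 − 0)/(50 − 0) = 33/50 ≈ 0.66.
R = 99 + 0.66 × (188 − 99) = 157.74 → 158
G = 95 + 0.66 × (51 − 95) = 65.96 → 66
B = 201 + 0.66 × (186 − 201) = 191.1 → 191

(158, 66, 191)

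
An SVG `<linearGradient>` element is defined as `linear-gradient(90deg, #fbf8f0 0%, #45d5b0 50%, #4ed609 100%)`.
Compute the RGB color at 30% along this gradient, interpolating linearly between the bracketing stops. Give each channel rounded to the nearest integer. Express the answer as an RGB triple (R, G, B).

(142, 227, 202)

30% lies between the 0% and 50% stops, so the local fraction is t = (30 − 0)/(50 − 0) = 30/50 ≈ 0.6.
#fbf8f0 → (251, 248, 240); #45d5b0 → (69, 213, 176).
R = 251 + 0.6 × (69 − 251) = 141.8 → 142
G = 248 + 0.6 × (213 − 248) = 227 → 227
B = 240 + 0.6 × (176 − 240) = 201.6 → 202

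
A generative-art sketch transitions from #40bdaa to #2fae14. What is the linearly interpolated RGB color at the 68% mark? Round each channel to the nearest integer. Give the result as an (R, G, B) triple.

(52, 179, 68)

#40bdaa → (64, 189, 170); #2fae14 → (47, 174, 20).
68% corresponds to t = 0.68.
R = 64 + 0.68 × (47 − 64) = 64 + 0.68 × -17 = 52.44 → 52
G = 189 + 0.68 × (174 − 189) = 189 + 0.68 × -15 = 178.8 → 179
B = 170 + 0.68 × (20 − 170) = 170 + 0.68 × -150 = 68 → 68
So the blended color is (52, 179, 68), about #34b344.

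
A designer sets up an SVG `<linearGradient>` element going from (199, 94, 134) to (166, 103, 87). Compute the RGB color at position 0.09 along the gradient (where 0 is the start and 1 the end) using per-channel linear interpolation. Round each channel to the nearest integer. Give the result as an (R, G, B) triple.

(196, 95, 130)

R = 199 + 0.09 × (166 − 199) = 199 + 0.09 × -33 = 196.03 → 196
G = 94 + 0.09 × (103 − 94) = 94 + 0.09 × 9 = 94.81 → 95
B = 134 + 0.09 × (87 − 134) = 134 + 0.09 × -47 = 129.77 → 130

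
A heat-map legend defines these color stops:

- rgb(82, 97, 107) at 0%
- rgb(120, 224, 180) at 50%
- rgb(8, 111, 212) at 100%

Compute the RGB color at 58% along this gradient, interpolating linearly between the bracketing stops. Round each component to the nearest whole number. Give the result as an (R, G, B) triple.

(102, 206, 185)

58% lies between the 50% and 100% stops, so the local fraction is t = (58 − 50)/(100 − 50) = 8/50 ≈ 0.16.
R = 120 + 0.16 × (8 − 120) = 102.08 → 102
G = 224 + 0.16 × (111 − 224) = 205.92 → 206
B = 180 + 0.16 × (212 − 180) = 185.12 → 185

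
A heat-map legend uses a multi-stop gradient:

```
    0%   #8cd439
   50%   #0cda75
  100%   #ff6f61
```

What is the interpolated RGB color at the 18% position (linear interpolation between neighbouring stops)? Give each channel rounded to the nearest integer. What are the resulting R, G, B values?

18% lies between the 0% and 50% stops, so the local fraction is t = (18 − 0)/(50 − 0) = 18/50 ≈ 0.36.
#8cd439 → (140, 212, 57); #0cda75 → (12, 218, 117).
R = 140 + 0.36 × (12 − 140) = 93.92 → 94
G = 212 + 0.36 × (218 − 212) = 214.16 → 214
B = 57 + 0.36 × (117 − 57) = 78.6 → 79

(94, 214, 79)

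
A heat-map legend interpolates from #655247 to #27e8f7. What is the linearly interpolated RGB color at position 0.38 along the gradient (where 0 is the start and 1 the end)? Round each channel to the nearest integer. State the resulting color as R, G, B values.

#655247 → (101, 82, 71); #27e8f7 → (39, 232, 247).
R = 101 + 0.38 × (39 − 101) = 101 + 0.38 × -62 = 77.44 → 77
G = 82 + 0.38 × (232 − 82) = 82 + 0.38 × 150 = 139 → 139
B = 71 + 0.38 × (247 − 71) = 71 + 0.38 × 176 = 137.88 → 138
So the blended color is (77, 139, 138), about #4d8b8a.

(77, 139, 138)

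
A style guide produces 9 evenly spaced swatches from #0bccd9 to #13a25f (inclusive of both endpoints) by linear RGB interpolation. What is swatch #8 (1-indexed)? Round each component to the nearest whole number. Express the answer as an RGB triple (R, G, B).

(18, 167, 110)

With 9 swatches and endpoints inclusive, swatch 8 sits at t = (8 − 1)/(9 − 1) = 7/8 ≈ 0.875.
#0bccd9 → (11, 204, 217); #13a25f → (19, 162, 95).
R = 11 + 0.875 × (19 − 11) = 18 → 18
G = 204 + 0.875 × (162 − 204) = 167.25 → 167
B = 217 + 0.875 × (95 − 217) = 110.25 → 110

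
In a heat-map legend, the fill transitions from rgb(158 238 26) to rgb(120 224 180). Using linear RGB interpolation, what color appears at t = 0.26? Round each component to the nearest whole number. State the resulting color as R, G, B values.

(148, 234, 66)

R = 158 + 0.26 × (120 − 158) = 158 + 0.26 × -38 = 148.12 → 148
G = 238 + 0.26 × (224 − 238) = 238 + 0.26 × -14 = 234.36 → 234
B = 26 + 0.26 × (180 − 26) = 26 + 0.26 × 154 = 66.04 → 66
So the blended color is (148, 234, 66), about #94ea42.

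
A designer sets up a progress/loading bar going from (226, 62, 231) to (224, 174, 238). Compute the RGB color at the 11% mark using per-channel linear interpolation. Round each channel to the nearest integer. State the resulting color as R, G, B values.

(226, 74, 232)

11% corresponds to t = 0.11.
R = 226 + 0.11 × (224 − 226) = 226 + 0.11 × -2 = 225.78 → 226
G = 62 + 0.11 × (174 − 62) = 62 + 0.11 × 112 = 74.32 → 74
B = 231 + 0.11 × (238 − 231) = 231 + 0.11 × 7 = 231.77 → 232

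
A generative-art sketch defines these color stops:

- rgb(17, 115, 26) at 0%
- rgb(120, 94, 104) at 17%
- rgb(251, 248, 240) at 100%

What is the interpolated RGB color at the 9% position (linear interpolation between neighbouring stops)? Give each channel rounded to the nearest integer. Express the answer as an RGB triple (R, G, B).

(72, 104, 67)

9% lies between the 0% and 17% stops, so the local fraction is t = (9 − 0)/(17 − 0) = 9/17 ≈ 0.5294.
R = 17 + 0.5294 × (120 − 17) = 71.528 → 72
G = 115 + 0.5294 × (94 − 115) = 103.883 → 104
B = 26 + 0.5294 × (104 − 26) = 67.293 → 67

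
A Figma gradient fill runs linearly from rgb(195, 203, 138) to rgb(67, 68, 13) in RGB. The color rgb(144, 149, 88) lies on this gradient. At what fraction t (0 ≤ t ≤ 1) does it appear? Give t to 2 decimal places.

0.40

Invert the lerp on the G channel (largest span, 135): t = (149 − 203) / (68 − 203) = -54/-135 = 0.4.
Check on R: (144 − 195)/(67 − 195) = 0.3984 ✓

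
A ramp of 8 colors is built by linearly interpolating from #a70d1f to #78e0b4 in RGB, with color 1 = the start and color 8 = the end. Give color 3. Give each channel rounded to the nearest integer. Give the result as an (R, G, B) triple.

(154, 73, 74)

With 8 swatches and endpoints inclusive, swatch 3 sits at t = (3 − 1)/(8 − 1) = 2/7 ≈ 0.2857.
#a70d1f → (167, 13, 31); #78e0b4 → (120, 224, 180).
R = 167 + 0.2857 × (120 − 167) = 153.572 → 154
G = 13 + 0.2857 × (224 − 13) = 73.283 → 73
B = 31 + 0.2857 × (180 − 31) = 73.569 → 74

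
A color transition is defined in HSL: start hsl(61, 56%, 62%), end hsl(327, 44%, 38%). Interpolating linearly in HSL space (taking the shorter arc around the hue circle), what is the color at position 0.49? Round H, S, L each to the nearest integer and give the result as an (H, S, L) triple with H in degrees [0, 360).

Hue: 327 − 61 = 266°, but |266| > 180 so the shorter arc goes the other way: Δh = 266 − 360 = -94°.
H = 61 + 0.49 × (-94) = 14.94 → 15°
S = 56 + 0.49 × (44 − 56) = 50.12 → 50%
L = 62 + 0.49 × (38 − 62) = 50.24 → 50%

(15, 50, 50)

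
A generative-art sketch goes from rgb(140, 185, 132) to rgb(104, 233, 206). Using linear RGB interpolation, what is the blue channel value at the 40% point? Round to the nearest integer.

162

B = 132 + 0.4 × (206 − 132) = 161.6 → 162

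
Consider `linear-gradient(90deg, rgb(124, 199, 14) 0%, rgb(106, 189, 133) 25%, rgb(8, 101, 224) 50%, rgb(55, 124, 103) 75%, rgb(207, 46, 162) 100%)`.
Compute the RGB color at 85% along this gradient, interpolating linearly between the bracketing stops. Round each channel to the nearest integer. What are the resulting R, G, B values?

(116, 93, 127)

85% lies between the 75% and 100% stops, so the local fraction is t = (85 − 75)/(100 − 75) = 10/25 ≈ 0.4.
R = 55 + 0.4 × (207 − 55) = 115.8 → 116
G = 124 + 0.4 × (46 − 124) = 92.8 → 93
B = 103 + 0.4 × (162 − 103) = 126.6 → 127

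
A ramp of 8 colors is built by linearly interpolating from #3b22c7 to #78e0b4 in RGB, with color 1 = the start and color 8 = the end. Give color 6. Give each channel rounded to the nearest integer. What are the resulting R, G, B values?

With 8 swatches and endpoints inclusive, swatch 6 sits at t = (6 − 1)/(8 − 1) = 5/7 ≈ 0.7143.
#3b22c7 → (59, 34, 199); #78e0b4 → (120, 224, 180).
R = 59 + 0.7143 × (120 − 59) = 102.572 → 103
G = 34 + 0.7143 × (224 − 34) = 169.717 → 170
B = 199 + 0.7143 × (180 − 199) = 185.428 → 185

(103, 170, 185)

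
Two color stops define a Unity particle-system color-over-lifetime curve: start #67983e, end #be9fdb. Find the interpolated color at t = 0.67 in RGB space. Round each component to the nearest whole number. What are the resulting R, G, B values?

#67983e → (103, 152, 62); #be9fdb → (190, 159, 219).
R = 103 + 0.67 × (190 − 103) = 103 + 0.67 × 87 = 161.29 → 161
G = 152 + 0.67 × (159 − 152) = 152 + 0.67 × 7 = 156.69 → 157
B = 62 + 0.67 × (219 − 62) = 62 + 0.67 × 157 = 167.19 → 167
So the blended color is (161, 157, 167), about #a19da7.

(161, 157, 167)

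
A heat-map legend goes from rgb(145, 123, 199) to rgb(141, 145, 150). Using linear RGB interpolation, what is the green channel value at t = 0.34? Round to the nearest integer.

G = 123 + 0.34 × (145 − 123) = 130.48 → 130

130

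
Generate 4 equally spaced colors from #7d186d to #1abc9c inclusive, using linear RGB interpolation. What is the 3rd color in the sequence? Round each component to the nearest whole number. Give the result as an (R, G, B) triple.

With 4 swatches and endpoints inclusive, swatch 3 sits at t = (3 − 1)/(4 − 1) = 2/3 ≈ 0.6667.
#7d186d → (125, 24, 109); #1abc9c → (26, 188, 156).
R = 125 + 0.6667 × (26 − 125) = 58.997 → 59
G = 24 + 0.6667 × (188 − 24) = 133.339 → 133
B = 109 + 0.6667 × (156 − 109) = 140.335 → 140

(59, 133, 140)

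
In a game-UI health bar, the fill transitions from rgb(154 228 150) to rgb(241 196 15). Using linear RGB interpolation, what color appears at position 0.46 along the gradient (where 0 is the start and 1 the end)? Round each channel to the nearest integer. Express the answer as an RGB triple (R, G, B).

(194, 213, 88)

R = 154 + 0.46 × (241 − 154) = 154 + 0.46 × 87 = 194.02 → 194
G = 228 + 0.46 × (196 − 228) = 228 + 0.46 × -32 = 213.28 → 213
B = 150 + 0.46 × (15 − 150) = 150 + 0.46 × -135 = 87.9 → 88
So the blended color is (194, 213, 88), about #c2d558.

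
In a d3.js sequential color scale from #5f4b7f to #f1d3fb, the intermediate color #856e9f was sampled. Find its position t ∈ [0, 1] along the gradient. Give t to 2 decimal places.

0.26

Invert the lerp on the R channel (largest span, 146): t = (133 − 95) / (241 − 95) = 38/146 = 0.26027.
Check on G: (110 − 75)/(211 − 75) = 0.2574 ✓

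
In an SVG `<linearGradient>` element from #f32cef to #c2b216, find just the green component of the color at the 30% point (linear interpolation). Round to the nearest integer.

G₁ = 44 (from #f32cef), G₂ = 178 (from #c2b216).
G = 44 + 0.3 × (178 − 44) = 84.2 → 84

84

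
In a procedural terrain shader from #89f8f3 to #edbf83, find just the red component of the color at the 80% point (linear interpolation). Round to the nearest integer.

217

R₁ = 137 (from #89f8f3), R₂ = 237 (from #edbf83).
R = 137 + 0.8 × (237 − 137) = 217 → 217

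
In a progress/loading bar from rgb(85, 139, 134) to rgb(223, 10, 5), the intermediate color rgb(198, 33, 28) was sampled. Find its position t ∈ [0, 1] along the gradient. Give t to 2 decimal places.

0.82

Invert the lerp on the R channel (largest span, 138): t = (198 − 85) / (223 − 85) = 113/138 = 0.81884.
Check on G: (33 − 139)/(10 − 139) = 0.8217 ✓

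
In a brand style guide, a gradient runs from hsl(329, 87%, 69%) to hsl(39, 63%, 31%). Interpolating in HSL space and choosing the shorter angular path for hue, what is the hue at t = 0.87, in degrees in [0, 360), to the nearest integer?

30

Hue: 39 − 329 = -290°, but |-290| > 180 so the shorter arc goes the other way: Δh = -290 + 360 = 70°.
H = 329 + 0.87 × (70) = 389.9 → 390 → 390 mod 360 = 30°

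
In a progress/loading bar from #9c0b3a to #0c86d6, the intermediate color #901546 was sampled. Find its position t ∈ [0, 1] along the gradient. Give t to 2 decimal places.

0.08

Invert the lerp on the B channel (largest span, 156): t = (70 − 58) / (214 − 58) = 12/156 = 0.076923.
Check on R: (144 − 156)/(12 − 156) = 0.08333 ✓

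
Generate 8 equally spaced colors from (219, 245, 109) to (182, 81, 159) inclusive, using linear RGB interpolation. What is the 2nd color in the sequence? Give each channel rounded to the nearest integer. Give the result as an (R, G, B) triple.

(214, 222, 116)

With 8 swatches and endpoints inclusive, swatch 2 sits at t = (2 − 1)/(8 − 1) = 1/7 ≈ 0.1429.
R = 219 + 0.1429 × (182 − 219) = 213.713 → 214
G = 245 + 0.1429 × (81 − 245) = 221.564 → 222
B = 109 + 0.1429 × (159 − 109) = 116.145 → 116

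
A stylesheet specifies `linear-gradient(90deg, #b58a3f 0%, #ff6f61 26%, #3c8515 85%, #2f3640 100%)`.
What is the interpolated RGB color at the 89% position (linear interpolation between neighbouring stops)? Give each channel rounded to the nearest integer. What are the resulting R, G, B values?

89% lies between the 85% and 100% stops, so the local fraction is t = (89 − 85)/(100 − 85) = 4/15 ≈ 0.2667.
#3c8515 → (60, 133, 21); #2f3640 → (47, 54, 64).
R = 60 + 0.2667 × (47 − 60) = 56.533 → 57
G = 133 + 0.2667 × (54 − 133) = 111.931 → 112
B = 21 + 0.2667 × (64 − 21) = 32.468 → 32

(57, 112, 32)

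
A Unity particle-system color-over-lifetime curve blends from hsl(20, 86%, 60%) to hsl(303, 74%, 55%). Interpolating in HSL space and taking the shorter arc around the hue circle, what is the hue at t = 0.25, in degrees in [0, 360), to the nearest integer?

Hue: 303 − 20 = 283°, but |283| > 180 so the shorter arc goes the other way: Δh = 283 − 360 = -77°.
H = 20 + 0.25 × (-77) = 0.75 → 1°

1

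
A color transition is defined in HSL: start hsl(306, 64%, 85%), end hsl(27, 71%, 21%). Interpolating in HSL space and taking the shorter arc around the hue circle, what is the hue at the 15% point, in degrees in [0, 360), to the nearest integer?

Hue: 27 − 306 = -279°, but |-279| > 180 so the shorter arc goes the other way: Δh = -279 + 360 = 81°.
H = 306 + 0.15 × (81) = 318.15 → 318°

318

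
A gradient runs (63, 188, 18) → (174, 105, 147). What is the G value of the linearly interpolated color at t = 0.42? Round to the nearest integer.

G = 188 + 0.42 × (105 − 188) = 153.14 → 153

153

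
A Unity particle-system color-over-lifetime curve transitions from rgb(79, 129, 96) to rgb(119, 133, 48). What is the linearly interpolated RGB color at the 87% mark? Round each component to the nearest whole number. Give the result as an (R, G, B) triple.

87% corresponds to t = 0.87.
R = 79 + 0.87 × (119 − 79) = 79 + 0.87 × 40 = 113.8 → 114
G = 129 + 0.87 × (133 − 129) = 129 + 0.87 × 4 = 132.48 → 132
B = 96 + 0.87 × (48 − 96) = 96 + 0.87 × -48 = 54.24 → 54
So the blended color is (114, 132, 54), about #728436.

(114, 132, 54)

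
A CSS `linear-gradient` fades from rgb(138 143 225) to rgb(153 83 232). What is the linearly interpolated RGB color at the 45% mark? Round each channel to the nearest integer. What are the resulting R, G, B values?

(145, 116, 228)

45% corresponds to t = 0.45.
R = 138 + 0.45 × (153 − 138) = 138 + 0.45 × 15 = 144.75 → 145
G = 143 + 0.45 × (83 − 143) = 143 + 0.45 × -60 = 116 → 116
B = 225 + 0.45 × (232 − 225) = 225 + 0.45 × 7 = 228.15 → 228
So the blended color is (145, 116, 228), about #9174e4.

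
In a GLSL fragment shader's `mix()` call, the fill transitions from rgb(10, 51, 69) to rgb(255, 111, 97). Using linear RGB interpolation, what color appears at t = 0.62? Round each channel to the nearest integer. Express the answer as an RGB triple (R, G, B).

R = 10 + 0.62 × (255 − 10) = 10 + 0.62 × 245 = 161.9 → 162
G = 51 + 0.62 × (111 − 51) = 51 + 0.62 × 60 = 88.2 → 88
B = 69 + 0.62 × (97 − 69) = 69 + 0.62 × 28 = 86.36 → 86

(162, 88, 86)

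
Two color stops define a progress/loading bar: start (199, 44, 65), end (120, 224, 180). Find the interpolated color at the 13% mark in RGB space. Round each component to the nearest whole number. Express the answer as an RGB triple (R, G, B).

13% corresponds to t = 0.13.
R = 199 + 0.13 × (120 − 199) = 199 + 0.13 × -79 = 188.73 → 189
G = 44 + 0.13 × (224 − 44) = 44 + 0.13 × 180 = 67.4 → 67
B = 65 + 0.13 × (180 − 65) = 65 + 0.13 × 115 = 79.95 → 80

(189, 67, 80)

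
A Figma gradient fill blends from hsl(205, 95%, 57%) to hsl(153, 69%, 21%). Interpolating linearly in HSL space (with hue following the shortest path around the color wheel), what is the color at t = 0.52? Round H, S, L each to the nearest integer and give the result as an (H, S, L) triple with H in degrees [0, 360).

(178, 81, 38)

Hue arc: Δh = 153 − 205 = -52° (|Δh| ≤ 180, already the shorter path).
H = 205 + 0.52 × (-52) = 177.96 → 178°
S = 95 + 0.52 × (69 − 95) = 81.48 → 81%
L = 57 + 0.52 × (21 − 57) = 38.28 → 38%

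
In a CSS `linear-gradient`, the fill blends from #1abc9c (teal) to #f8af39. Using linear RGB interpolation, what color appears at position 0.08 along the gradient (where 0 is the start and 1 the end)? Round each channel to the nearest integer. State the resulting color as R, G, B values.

(44, 187, 148)

#1abc9c → (26, 188, 156); #f8af39 → (248, 175, 57).
R = 26 + 0.08 × (248 − 26) = 26 + 0.08 × 222 = 43.76 → 44
G = 188 + 0.08 × (175 − 188) = 188 + 0.08 × -13 = 186.96 → 187
B = 156 + 0.08 × (57 − 156) = 156 + 0.08 × -99 = 148.08 → 148
So the blended color is (44, 187, 148), about #2cbb94.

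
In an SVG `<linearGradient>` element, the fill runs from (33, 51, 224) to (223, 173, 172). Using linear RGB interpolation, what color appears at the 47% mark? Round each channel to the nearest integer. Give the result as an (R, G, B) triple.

(122, 108, 200)

47% corresponds to t = 0.47.
R = 33 + 0.47 × (223 − 33) = 33 + 0.47 × 190 = 122.3 → 122
G = 51 + 0.47 × (173 − 51) = 51 + 0.47 × 122 = 108.34 → 108
B = 224 + 0.47 × (172 − 224) = 224 + 0.47 × -52 = 199.56 → 200
So the blended color is (122, 108, 200), about #7a6cc8.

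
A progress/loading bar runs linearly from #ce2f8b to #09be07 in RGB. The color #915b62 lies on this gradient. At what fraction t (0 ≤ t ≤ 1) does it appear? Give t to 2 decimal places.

0.31

Invert the lerp on the R channel (largest span, 197): t = (145 − 206) / (9 − 206) = -61/-197 = 0.30964.
Check on G: (91 − 47)/(190 − 47) = 0.3077 ✓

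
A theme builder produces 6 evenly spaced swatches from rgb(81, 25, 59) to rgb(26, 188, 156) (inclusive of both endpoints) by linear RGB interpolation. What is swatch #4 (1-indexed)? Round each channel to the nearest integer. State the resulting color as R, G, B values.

With 6 swatches and endpoints inclusive, swatch 4 sits at t = (4 − 1)/(6 − 1) = 3/5 ≈ 0.6.
R = 81 + 0.6 × (26 − 81) = 48 → 48
G = 25 + 0.6 × (188 − 25) = 122.8 → 123
B = 59 + 0.6 × (156 − 59) = 117.2 → 117

(48, 123, 117)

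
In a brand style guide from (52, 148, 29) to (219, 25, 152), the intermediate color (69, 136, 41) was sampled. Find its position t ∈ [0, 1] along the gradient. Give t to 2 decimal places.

Invert the lerp on the R channel (largest span, 167): t = (69 − 52) / (219 − 52) = 17/167 = 0.1018.
Check on G: (136 − 148)/(25 − 148) = 0.09756 ✓

0.10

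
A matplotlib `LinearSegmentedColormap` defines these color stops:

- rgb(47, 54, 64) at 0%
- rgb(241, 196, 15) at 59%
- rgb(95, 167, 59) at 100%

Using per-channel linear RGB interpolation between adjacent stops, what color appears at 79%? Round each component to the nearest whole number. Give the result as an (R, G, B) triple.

79% lies between the 59% and 100% stops, so the local fraction is t = (79 − 59)/(100 − 59) = 20/41 ≈ 0.4878.
R = 241 + 0.4878 × (95 − 241) = 169.781 → 170
G = 196 + 0.4878 × (167 − 196) = 181.854 → 182
B = 15 + 0.4878 × (59 − 15) = 36.463 → 36

(170, 182, 36)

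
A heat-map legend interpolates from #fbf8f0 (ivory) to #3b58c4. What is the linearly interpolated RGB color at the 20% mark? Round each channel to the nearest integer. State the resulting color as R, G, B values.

#fbf8f0 → (251, 248, 240); #3b58c4 → (59, 88, 196).
20% corresponds to t = 0.2.
R = 251 + 0.2 × (59 − 251) = 251 + 0.2 × -192 = 212.6 → 213
G = 248 + 0.2 × (88 − 248) = 248 + 0.2 × -160 = 216 → 216
B = 240 + 0.2 × (196 − 240) = 240 + 0.2 × -44 = 231.2 → 231

(213, 216, 231)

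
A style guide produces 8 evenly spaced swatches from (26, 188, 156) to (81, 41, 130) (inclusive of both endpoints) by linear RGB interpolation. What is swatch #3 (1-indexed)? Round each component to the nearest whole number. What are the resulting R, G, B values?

With 8 swatches and endpoints inclusive, swatch 3 sits at t = (3 − 1)/(8 − 1) = 2/7 ≈ 0.2857.
R = 26 + 0.2857 × (81 − 26) = 41.713 → 42
G = 188 + 0.2857 × (41 − 188) = 146.002 → 146
B = 156 + 0.2857 × (130 − 156) = 148.572 → 149

(42, 146, 149)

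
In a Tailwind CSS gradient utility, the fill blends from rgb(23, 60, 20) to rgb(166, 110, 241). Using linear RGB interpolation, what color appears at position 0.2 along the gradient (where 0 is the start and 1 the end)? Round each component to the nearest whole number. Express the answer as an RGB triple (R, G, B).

(52, 70, 64)

R = 23 + 0.2 × (166 − 23) = 23 + 0.2 × 143 = 51.6 → 52
G = 60 + 0.2 × (110 − 60) = 60 + 0.2 × 50 = 70 → 70
B = 20 + 0.2 × (241 − 20) = 20 + 0.2 × 221 = 64.2 → 64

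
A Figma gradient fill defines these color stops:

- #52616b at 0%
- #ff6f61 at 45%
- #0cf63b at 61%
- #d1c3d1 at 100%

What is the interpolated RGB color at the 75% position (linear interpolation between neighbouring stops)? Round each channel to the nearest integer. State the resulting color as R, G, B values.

75% lies between the 61% and 100% stops, so the local fraction is t = (75 − 61)/(100 − 61) = 14/39 ≈ 0.359.
#0cf63b → (12, 246, 59); #d1c3d1 → (209, 195, 209).
R = 12 + 0.359 × (209 − 12) = 82.723 → 83
G = 246 + 0.359 × (195 − 246) = 227.691 → 228
B = 59 + 0.359 × (209 − 59) = 112.85 → 113

(83, 228, 113)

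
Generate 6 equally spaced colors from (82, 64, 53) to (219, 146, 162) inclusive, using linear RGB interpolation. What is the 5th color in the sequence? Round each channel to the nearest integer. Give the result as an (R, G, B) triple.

(192, 130, 140)

With 6 swatches and endpoints inclusive, swatch 5 sits at t = (5 − 1)/(6 − 1) = 4/5 ≈ 0.8.
R = 82 + 0.8 × (219 − 82) = 191.6 → 192
G = 64 + 0.8 × (146 − 64) = 129.6 → 130
B = 53 + 0.8 × (162 − 53) = 140.2 → 140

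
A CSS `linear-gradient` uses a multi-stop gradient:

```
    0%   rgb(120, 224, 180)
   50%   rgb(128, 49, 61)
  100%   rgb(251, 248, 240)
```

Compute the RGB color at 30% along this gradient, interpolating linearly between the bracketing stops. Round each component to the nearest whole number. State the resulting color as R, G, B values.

30% lies between the 0% and 50% stops, so the local fraction is t = (30 − 0)/(50 − 0) = 30/50 ≈ 0.6.
R = 120 + 0.6 × (128 − 120) = 124.8 → 125
G = 224 + 0.6 × (49 − 224) = 119 → 119
B = 180 + 0.6 × (61 − 180) = 108.6 → 109

(125, 119, 109)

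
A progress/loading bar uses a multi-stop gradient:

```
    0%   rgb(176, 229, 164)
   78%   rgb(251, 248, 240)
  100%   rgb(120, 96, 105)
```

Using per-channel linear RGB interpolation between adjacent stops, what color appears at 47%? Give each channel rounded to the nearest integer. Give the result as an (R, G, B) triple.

(221, 240, 210)

47% lies between the 0% and 78% stops, so the local fraction is t = (47 − 0)/(78 − 0) = 47/78 ≈ 0.6026.
R = 176 + 0.6026 × (251 − 176) = 221.195 → 221
G = 229 + 0.6026 × (248 − 229) = 240.449 → 240
B = 164 + 0.6026 × (240 − 164) = 209.798 → 210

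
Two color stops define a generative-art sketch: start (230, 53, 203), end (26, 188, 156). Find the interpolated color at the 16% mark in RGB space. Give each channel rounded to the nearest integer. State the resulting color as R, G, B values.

16% corresponds to t = 0.16.
R = 230 + 0.16 × (26 − 230) = 230 + 0.16 × -204 = 197.36 → 197
G = 53 + 0.16 × (188 − 53) = 53 + 0.16 × 135 = 74.6 → 75
B = 203 + 0.16 × (156 − 203) = 203 + 0.16 × -47 = 195.48 → 195

(197, 75, 195)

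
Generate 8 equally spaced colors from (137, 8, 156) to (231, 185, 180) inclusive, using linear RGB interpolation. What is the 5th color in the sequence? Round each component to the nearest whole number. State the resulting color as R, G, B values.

(191, 109, 170)

With 8 swatches and endpoints inclusive, swatch 5 sits at t = (5 − 1)/(8 − 1) = 4/7 ≈ 0.5714.
R = 137 + 0.5714 × (231 − 137) = 190.712 → 191
G = 8 + 0.5714 × (185 − 8) = 109.138 → 109
B = 156 + 0.5714 × (180 − 156) = 169.714 → 170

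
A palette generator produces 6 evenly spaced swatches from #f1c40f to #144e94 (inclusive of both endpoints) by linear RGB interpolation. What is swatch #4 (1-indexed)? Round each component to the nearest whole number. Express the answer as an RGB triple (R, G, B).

(108, 125, 95)

With 6 swatches and endpoints inclusive, swatch 4 sits at t = (4 − 1)/(6 − 1) = 3/5 ≈ 0.6.
#f1c40f → (241, 196, 15); #144e94 → (20, 78, 148).
R = 241 + 0.6 × (20 − 241) = 108.4 → 108
G = 196 + 0.6 × (78 − 196) = 125.2 → 125
B = 15 + 0.6 × (148 − 15) = 94.8 → 95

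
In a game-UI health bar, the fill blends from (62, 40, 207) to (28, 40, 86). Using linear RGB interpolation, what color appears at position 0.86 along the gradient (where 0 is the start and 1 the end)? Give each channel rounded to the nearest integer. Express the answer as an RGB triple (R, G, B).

(33, 40, 103)

R = 62 + 0.86 × (28 − 62) = 62 + 0.86 × -34 = 32.76 → 33
G = 40 + 0.86 × (40 − 40) = 40 + 0.86 × 0 = 40 → 40
B = 207 + 0.86 × (86 − 207) = 207 + 0.86 × -121 = 102.94 → 103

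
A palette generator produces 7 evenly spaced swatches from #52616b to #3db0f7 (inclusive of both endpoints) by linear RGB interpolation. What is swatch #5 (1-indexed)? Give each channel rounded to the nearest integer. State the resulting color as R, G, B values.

With 7 swatches and endpoints inclusive, swatch 5 sits at t = (5 − 1)/(7 − 1) = 4/6 ≈ 0.6667.
#52616b → (82, 97, 107); #3db0f7 → (61, 176, 247).
R = 82 + 0.6667 × (61 − 82) = 67.999 → 68
G = 97 + 0.6667 × (176 − 97) = 149.669 → 150
B = 107 + 0.6667 × (247 − 107) = 200.338 → 200

(68, 150, 200)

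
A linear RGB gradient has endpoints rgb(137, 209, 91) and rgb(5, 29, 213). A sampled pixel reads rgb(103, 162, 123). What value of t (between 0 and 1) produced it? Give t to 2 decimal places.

Invert the lerp on the G channel (largest span, 180): t = (162 − 209) / (29 − 209) = -47/-180 = 0.26111.
Check on R: (103 − 137)/(5 − 137) = 0.2576 ✓

0.26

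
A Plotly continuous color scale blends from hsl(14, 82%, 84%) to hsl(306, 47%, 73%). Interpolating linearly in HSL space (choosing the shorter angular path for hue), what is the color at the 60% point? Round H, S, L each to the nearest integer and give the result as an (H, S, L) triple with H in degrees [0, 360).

Hue: 306 − 14 = 292°, but |292| > 180 so the shorter arc goes the other way: Δh = 292 − 360 = -68°.
H = 14 + 0.6 × (-68) = -26.8 → -27 → -27 mod 360 = 333°
S = 82 + 0.6 × (47 − 82) = 61 → 61%
L = 84 + 0.6 × (73 − 84) = 77.4 → 77%

(333, 61, 77)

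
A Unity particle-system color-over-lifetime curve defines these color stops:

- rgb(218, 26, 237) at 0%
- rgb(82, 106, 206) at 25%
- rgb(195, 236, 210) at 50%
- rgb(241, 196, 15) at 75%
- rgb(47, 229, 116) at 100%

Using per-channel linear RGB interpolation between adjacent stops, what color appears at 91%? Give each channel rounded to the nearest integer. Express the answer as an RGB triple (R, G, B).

91% lies between the 75% and 100% stops, so the local fraction is t = (91 − 75)/(100 − 75) = 16/25 ≈ 0.64.
R = 241 + 0.64 × (47 − 241) = 116.84 → 117
G = 196 + 0.64 × (229 − 196) = 217.12 → 217
B = 15 + 0.64 × (116 − 15) = 79.64 → 80

(117, 217, 80)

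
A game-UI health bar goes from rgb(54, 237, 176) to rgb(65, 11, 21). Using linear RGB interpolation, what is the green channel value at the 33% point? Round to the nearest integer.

G = 237 + 0.33 × (11 − 237) = 162.42 → 162

162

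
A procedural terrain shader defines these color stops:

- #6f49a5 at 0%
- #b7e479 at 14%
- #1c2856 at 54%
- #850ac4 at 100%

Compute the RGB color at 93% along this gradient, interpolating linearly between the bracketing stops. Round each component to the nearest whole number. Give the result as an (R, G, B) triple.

93% lies between the 54% and 100% stops, so the local fraction is t = (93 − 54)/(100 − 54) = 39/46 ≈ 0.8478.
#1c2856 → (28, 40, 86); #850ac4 → (133, 10, 196).
R = 28 + 0.8478 × (133 − 28) = 117.019 → 117
G = 40 + 0.8478 × (10 − 40) = 14.566 → 15
B = 86 + 0.8478 × (196 − 86) = 179.258 → 179

(117, 15, 179)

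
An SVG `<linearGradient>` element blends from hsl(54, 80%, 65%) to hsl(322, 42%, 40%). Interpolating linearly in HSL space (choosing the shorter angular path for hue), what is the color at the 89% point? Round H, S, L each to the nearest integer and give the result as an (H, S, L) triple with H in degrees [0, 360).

(332, 46, 43)

Hue: 322 − 54 = 268°, but |268| > 180 so the shorter arc goes the other way: Δh = 268 − 360 = -92°.
H = 54 + 0.89 × (-92) = -27.88 → -28 → -28 mod 360 = 332°
S = 80 + 0.89 × (42 − 80) = 46.18 → 46%
L = 65 + 0.89 × (40 − 65) = 42.75 → 43%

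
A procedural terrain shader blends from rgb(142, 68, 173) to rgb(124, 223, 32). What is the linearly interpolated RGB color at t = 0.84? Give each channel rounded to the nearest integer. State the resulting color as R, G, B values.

R = 142 + 0.84 × (124 − 142) = 142 + 0.84 × -18 = 126.88 → 127
G = 68 + 0.84 × (223 − 68) = 68 + 0.84 × 155 = 198.2 → 198
B = 173 + 0.84 × (32 − 173) = 173 + 0.84 × -141 = 54.56 → 55

(127, 198, 55)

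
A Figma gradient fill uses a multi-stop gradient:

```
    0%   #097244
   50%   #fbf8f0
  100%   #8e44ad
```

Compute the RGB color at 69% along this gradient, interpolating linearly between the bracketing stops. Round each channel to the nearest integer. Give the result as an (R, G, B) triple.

69% lies between the 50% and 100% stops, so the local fraction is t = (69 − 50)/(100 − 50) = 19/50 ≈ 0.38.
#fbf8f0 → (251, 248, 240); #8e44ad → (142, 68, 173).
R = 251 + 0.38 × (142 − 251) = 209.58 → 210
G = 248 + 0.38 × (68 − 248) = 179.6 → 180
B = 240 + 0.38 × (173 − 240) = 214.54 → 215

(210, 180, 215)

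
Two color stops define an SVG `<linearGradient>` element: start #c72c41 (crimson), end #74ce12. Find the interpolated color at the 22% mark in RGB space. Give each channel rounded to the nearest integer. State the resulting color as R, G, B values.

(181, 80, 55)

#c72c41 → (199, 44, 65); #74ce12 → (116, 206, 18).
22% corresponds to t = 0.22.
R = 199 + 0.22 × (116 − 199) = 199 + 0.22 × -83 = 180.74 → 181
G = 44 + 0.22 × (206 − 44) = 44 + 0.22 × 162 = 79.64 → 80
B = 65 + 0.22 × (18 − 65) = 65 + 0.22 × -47 = 54.66 → 55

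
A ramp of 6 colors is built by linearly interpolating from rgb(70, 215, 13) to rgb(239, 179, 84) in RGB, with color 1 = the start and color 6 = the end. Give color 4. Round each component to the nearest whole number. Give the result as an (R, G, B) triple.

(171, 193, 56)

With 6 swatches and endpoints inclusive, swatch 4 sits at t = (4 − 1)/(6 − 1) = 3/5 ≈ 0.6.
R = 70 + 0.6 × (239 − 70) = 171.4 → 171
G = 215 + 0.6 × (179 − 215) = 193.4 → 193
B = 13 + 0.6 × (84 − 13) = 55.6 → 56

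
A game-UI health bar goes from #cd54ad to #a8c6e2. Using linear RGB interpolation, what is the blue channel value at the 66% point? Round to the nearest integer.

208

B₁ = 173 (from #cd54ad), B₂ = 226 (from #a8c6e2).
B = 173 + 0.66 × (226 − 173) = 207.98 → 208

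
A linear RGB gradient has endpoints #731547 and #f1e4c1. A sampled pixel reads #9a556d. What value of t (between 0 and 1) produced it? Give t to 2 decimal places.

0.31

Invert the lerp on the G channel (largest span, 207): t = (85 − 21) / (228 − 21) = 64/207 = 0.30918.
Check on R: (154 − 115)/(241 − 115) = 0.3095 ✓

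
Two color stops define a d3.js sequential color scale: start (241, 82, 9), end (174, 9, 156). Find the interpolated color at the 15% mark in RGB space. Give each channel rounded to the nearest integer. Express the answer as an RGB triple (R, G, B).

(231, 71, 31)

15% corresponds to t = 0.15.
R = 241 + 0.15 × (174 − 241) = 241 + 0.15 × -67 = 230.95 → 231
G = 82 + 0.15 × (9 − 82) = 82 + 0.15 × -73 = 71.05 → 71
B = 9 + 0.15 × (156 − 9) = 9 + 0.15 × 147 = 31.05 → 31
So the blended color is (231, 71, 31), about #e7471f.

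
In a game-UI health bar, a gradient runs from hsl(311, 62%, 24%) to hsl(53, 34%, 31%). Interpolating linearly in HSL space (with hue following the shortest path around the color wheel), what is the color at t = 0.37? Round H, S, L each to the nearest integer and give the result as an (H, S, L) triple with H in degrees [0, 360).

Hue: 53 − 311 = -258°, but |-258| > 180 so the shorter arc goes the other way: Δh = -258 + 360 = 102°.
H = 311 + 0.37 × (102) = 348.74 → 349°
S = 62 + 0.37 × (34 − 62) = 51.64 → 52%
L = 24 + 0.37 × (31 − 24) = 26.59 → 27%

(349, 52, 27)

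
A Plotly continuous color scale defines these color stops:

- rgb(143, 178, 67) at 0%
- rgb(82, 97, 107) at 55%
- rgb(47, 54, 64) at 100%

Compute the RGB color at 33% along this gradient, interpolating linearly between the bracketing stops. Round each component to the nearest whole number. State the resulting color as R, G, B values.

(106, 129, 91)

33% lies between the 0% and 55% stops, so the local fraction is t = (33 − 0)/(55 − 0) = 33/55 ≈ 0.6.
R = 143 + 0.6 × (82 − 143) = 106.4 → 106
G = 178 + 0.6 × (97 − 178) = 129.4 → 129
B = 67 + 0.6 × (107 − 67) = 91 → 91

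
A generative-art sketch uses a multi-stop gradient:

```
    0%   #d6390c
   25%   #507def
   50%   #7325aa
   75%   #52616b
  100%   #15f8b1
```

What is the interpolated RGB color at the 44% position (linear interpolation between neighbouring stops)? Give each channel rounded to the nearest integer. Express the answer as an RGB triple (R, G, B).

44% lies between the 25% and 50% stops, so the local fraction is t = (44 − 25)/(50 − 25) = 19/25 ≈ 0.76.
#507def → (80, 125, 239); #7325aa → (115, 37, 170).
R = 80 + 0.76 × (115 − 80) = 106.6 → 107
G = 125 + 0.76 × (37 − 125) = 58.12 → 58
B = 239 + 0.76 × (170 − 239) = 186.56 → 187

(107, 58, 187)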